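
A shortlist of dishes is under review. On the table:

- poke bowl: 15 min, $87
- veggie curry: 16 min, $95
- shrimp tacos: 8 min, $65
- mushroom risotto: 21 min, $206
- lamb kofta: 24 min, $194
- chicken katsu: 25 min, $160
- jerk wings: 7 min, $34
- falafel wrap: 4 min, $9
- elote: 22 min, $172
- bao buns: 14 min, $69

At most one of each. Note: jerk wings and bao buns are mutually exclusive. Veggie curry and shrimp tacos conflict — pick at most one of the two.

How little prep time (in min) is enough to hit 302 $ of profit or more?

36

Look for the lowest-prep combination reaching 302.
Taking shrimp tacos + mushroom risotto + jerk wings gives 305 (≥ 302) for 36 min.
Below 36 min the best achievable stays under 302.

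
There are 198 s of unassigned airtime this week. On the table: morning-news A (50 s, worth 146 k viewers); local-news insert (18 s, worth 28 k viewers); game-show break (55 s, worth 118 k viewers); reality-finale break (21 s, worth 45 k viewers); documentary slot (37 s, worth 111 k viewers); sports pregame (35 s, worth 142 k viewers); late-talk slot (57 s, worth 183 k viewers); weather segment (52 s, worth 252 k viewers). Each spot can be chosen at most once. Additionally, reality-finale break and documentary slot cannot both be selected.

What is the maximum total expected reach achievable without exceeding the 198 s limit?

A density-first pass picks documentary slot + sports pregame + late-talk slot + weather segment — 688 at 181 s.
Dropping documentary slot frees 37 s; slotting in morning-news A (50 s) lifts the total to 723 at 194 s.
No other feasible combination exceeds 723.

723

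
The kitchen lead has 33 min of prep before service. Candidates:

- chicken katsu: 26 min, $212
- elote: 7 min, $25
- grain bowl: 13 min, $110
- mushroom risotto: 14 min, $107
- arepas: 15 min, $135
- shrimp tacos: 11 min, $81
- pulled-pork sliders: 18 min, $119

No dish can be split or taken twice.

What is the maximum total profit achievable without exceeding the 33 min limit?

254

Filling by ratio: grain bowl + arepas for 245, with 5 min left unused.
Replace grain bowl with pulled-pork sliders: the trade gains 9 net, giving 254 at 33 min.
Runner-up grain bowl + arepas tops out at 245.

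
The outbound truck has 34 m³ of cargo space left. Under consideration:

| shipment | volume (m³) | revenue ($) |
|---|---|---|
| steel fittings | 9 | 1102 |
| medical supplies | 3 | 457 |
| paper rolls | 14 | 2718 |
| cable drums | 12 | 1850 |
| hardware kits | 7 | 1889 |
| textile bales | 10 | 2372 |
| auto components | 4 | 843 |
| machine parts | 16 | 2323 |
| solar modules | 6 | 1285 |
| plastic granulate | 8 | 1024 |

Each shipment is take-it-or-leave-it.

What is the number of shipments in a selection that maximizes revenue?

Best achievable revenue is 7436.
For example medical supplies + paper rolls + hardware kits + textile bales achieves it, using 34 m³.
All optima have 4 shipments.

4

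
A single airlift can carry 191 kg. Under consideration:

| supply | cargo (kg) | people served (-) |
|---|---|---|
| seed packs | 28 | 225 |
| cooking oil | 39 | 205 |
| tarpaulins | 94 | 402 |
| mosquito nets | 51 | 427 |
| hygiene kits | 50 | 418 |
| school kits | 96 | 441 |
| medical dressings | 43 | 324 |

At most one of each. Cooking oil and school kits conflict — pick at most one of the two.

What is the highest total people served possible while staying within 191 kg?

By people served per kg: mosquito nets 8.37, hygiene kits 8.36, seed packs 8.04 lead.
Taking seed packs + mosquito nets + hygiene kits + medical dressings: 172 kg used, 1394 in people served.
That's the maximum — no feasible swap from here does better than 1394.

1394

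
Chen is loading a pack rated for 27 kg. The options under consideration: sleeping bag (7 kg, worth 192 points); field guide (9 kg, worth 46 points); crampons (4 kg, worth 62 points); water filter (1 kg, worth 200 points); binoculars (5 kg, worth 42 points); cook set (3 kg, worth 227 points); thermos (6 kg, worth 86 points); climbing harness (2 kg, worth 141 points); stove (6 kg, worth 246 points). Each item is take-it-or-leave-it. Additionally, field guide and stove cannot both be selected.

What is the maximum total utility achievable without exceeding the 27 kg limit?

A density-first pass picks sleeping bag + crampons + water filter + cook set + climbing harness + stove — 1068 at 23 kg.
The 4 kg tied up in crampons is better spent on thermos — total rises to 1092 (25 kg).
The closest alternative, sleeping bag + crampons + water filter + cook set + climbing harness + stove, reaches only 1068.

1092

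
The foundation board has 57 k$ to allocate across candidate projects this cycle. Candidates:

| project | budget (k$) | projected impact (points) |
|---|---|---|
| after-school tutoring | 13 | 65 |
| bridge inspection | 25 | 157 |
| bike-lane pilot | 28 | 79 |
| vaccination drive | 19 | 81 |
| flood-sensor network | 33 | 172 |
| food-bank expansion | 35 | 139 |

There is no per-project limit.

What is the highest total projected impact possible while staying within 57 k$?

2×bridge inspection uses 50 of the 57 k$ and totals 314.
The spare 7 k$ is too small for any remaining project, and no exchange beats 314.

314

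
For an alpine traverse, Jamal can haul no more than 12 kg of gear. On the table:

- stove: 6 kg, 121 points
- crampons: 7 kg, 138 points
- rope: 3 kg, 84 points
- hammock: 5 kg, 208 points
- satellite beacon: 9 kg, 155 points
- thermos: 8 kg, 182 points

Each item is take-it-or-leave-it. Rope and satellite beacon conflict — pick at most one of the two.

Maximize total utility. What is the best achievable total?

346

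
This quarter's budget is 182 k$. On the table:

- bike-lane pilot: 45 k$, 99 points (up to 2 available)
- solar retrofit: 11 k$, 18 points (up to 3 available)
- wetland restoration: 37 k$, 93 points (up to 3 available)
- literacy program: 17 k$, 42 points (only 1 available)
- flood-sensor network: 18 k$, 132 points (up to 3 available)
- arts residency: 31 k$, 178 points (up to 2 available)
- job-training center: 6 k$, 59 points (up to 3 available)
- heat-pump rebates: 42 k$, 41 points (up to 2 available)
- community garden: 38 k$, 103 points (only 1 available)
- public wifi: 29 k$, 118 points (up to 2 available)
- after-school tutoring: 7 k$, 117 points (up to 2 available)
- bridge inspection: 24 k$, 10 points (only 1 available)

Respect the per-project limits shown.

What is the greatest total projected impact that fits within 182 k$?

1281

Taking 3×flood-sensor network + 2×arts residency + 3×job-training center + public wifi + 2×after-school tutoring: 177 k$ used, 1281 in projected impact.
The spare 5 k$ is too small for any remaining project, and no exchange beats 1281.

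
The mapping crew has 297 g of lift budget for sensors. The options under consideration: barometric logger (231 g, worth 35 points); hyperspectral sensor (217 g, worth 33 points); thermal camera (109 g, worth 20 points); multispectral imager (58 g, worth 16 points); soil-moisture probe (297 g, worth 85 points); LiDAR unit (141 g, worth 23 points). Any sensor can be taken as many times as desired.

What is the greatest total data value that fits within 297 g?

85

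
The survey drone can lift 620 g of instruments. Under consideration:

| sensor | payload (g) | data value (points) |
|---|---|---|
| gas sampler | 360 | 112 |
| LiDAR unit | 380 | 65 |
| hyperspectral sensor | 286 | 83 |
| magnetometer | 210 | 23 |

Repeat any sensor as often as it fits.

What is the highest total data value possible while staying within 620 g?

166

A density-first pass picks gas sampler + magnetometer — 135 at 570 g.
The 570 g tied up in gas sampler and magnetometer is better spent on 2×hyperspectral sensor — total rises to 166 (572 g).
Every other selection either busts 620 g or fails to beat 166.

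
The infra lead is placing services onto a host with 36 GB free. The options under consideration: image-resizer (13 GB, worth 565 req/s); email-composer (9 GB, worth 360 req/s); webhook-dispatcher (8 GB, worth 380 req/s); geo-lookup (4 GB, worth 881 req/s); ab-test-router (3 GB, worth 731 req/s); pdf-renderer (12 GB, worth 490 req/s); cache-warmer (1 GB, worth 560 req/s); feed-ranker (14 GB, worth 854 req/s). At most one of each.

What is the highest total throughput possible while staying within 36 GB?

3591

Density check — cache-warmer 560.00, ab-test-router 243.67, geo-lookup 220.25, feed-ranker 61.00 are the best per GB.
Filling by ratio: webhook-dispatcher + geo-lookup + ab-test-router + cache-warmer + feed-ranker for 3406, with 6 GB left unused.
Dropping webhook-dispatcher frees 8 GB; slotting in image-resizer (13 GB) lifts the total to 3591 at 35 GB.
That's the maximum — no swap from here does better than 3591.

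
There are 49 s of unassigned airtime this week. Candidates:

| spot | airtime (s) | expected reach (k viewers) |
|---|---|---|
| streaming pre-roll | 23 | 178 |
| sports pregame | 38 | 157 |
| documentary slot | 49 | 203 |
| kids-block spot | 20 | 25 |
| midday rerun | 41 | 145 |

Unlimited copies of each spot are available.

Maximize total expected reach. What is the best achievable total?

356

2×streaming pre-roll uses 46 of the 49 s and totals 356.
That's the maximum — no swap from here does better than 356.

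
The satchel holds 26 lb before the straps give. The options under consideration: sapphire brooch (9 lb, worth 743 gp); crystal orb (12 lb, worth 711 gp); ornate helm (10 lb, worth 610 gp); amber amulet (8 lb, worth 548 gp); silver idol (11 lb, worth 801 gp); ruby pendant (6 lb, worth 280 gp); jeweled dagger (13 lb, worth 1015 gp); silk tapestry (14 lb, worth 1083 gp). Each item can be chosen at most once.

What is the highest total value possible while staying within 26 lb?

1884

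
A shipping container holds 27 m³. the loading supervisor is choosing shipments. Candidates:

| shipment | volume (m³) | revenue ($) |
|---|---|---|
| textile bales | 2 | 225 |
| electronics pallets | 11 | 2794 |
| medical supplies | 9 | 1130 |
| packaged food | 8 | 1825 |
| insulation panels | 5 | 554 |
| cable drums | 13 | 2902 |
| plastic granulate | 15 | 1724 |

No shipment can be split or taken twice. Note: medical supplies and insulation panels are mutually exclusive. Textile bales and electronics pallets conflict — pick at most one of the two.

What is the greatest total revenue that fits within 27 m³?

5696

By revenue per m³: electronics pallets 254.00, packaged food 228.12, cable drums 223.23, medical supplies 125.56 lead.
Taking electronics pallets + cable drums: 24 m³ used, 5696 in revenue.
The closest alternative, packaged food + insulation panels + cable drums, reaches only 5281.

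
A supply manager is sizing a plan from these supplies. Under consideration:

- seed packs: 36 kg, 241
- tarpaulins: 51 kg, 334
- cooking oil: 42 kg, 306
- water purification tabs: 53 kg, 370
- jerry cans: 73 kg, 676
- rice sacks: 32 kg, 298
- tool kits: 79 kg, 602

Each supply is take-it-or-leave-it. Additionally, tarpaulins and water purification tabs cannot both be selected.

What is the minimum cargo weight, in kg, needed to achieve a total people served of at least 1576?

Look for the lowest-cargo combination reaching 1576.
Taking jerry cans + rice sacks + tool kits gives 1576 (≥ 1576) for 184 kg.
Below 184 kg the best achievable stays under 1576.

184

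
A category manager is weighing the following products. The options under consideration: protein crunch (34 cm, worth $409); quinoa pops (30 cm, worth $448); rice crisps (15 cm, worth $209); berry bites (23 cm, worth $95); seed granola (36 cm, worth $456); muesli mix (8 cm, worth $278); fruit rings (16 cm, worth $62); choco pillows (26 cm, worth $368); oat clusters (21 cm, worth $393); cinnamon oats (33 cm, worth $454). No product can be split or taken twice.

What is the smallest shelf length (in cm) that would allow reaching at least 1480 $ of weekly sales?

Need the lightest bundle worth ≥ 1480.
Taking quinoa pops + muesli mix + choco pillows + oat clusters gives 1487 (≥ 1480) for 85 cm.
Any bundle with less than 85 cm falls short of 1480.

85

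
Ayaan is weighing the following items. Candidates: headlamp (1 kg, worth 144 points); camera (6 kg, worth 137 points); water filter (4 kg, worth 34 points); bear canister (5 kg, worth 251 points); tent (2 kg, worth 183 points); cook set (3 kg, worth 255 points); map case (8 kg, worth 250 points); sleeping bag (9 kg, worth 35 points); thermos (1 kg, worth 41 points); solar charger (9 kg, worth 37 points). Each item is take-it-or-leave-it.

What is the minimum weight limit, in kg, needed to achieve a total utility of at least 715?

11

Minimise kg subject to total utility ≥ 715.
Taking headlamp + bear canister + tent + cook set gives 833 (≥ 715) for 11 kg.
Below 11 kg the best achievable stays under 715.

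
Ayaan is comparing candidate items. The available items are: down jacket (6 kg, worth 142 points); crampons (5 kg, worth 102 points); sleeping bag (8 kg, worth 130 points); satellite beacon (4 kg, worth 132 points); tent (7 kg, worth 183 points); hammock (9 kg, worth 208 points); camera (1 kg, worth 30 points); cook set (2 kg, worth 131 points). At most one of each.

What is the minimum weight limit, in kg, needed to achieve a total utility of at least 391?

12

Look for the lowest-weight combination reaching 391.
down jacket + satellite beacon + cook set: 405 utility at 12 kg.
No combination under 12 kg hits 391.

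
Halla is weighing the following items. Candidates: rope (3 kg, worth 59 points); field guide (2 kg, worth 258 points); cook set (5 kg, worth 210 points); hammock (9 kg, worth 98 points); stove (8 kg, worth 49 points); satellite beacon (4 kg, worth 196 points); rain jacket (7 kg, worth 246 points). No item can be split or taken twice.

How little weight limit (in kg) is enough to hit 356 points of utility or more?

6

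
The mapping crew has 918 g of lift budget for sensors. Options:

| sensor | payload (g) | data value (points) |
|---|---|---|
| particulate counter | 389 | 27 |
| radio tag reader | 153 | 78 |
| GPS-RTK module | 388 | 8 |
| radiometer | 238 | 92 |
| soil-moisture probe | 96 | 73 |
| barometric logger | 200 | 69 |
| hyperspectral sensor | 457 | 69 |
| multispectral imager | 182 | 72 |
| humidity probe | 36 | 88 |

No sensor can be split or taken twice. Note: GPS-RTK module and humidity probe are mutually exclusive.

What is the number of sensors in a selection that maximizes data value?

6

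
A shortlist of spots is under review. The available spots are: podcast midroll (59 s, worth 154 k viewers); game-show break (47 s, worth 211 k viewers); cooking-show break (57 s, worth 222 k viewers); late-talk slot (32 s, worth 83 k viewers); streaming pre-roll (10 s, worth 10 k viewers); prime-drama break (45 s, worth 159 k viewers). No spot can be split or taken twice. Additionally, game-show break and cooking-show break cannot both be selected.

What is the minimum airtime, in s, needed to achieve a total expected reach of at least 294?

79

Look for the lowest-airtime combination reaching 294.
game-show break + late-talk slot reaches 294 using 79 s.
No combination under 79 s hits 294.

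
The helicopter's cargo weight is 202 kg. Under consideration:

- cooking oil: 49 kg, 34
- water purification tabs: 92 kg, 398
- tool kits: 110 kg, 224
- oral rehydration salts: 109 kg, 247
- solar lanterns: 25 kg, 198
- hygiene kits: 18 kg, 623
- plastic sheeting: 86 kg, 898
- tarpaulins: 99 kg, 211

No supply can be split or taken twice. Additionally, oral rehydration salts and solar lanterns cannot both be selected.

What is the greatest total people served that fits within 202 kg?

1919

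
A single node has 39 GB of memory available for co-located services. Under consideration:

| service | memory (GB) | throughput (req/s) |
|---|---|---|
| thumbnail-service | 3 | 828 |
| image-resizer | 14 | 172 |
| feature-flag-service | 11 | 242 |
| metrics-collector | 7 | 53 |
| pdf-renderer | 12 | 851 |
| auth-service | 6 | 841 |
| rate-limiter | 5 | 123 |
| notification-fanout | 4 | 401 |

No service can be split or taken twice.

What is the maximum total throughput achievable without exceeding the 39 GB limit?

Density check — thumbnail-service 276.00, auth-service 140.17, notification-fanout 100.25, pdf-renderer 70.92 are the best per GB.
A density-first pass picks thumbnail-service + metrics-collector + pdf-renderer + auth-service + rate-limiter + notification-fanout — 3097 at 37 GB.
The 12 GB tied up in metrics-collector and rate-limiter is better spent on feature-flag-service — total rises to 3163 (36 GB).

3163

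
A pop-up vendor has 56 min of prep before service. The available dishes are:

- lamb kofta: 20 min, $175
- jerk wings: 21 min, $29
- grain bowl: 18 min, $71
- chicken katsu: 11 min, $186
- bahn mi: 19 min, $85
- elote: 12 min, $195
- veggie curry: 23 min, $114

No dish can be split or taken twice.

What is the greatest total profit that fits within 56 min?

556

The ratio ordering already packs tightly: lamb kofta + chicken katsu + elote, 43 min, 556.
The closest alternative, chicken katsu + elote + veggie curry, reaches only 495.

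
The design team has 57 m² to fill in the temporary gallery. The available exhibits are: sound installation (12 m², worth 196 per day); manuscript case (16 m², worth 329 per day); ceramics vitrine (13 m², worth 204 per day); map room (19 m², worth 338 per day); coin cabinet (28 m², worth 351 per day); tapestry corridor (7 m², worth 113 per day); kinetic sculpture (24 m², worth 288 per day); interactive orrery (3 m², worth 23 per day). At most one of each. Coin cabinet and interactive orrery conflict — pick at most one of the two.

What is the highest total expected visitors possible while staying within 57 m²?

999

Taking sound installation + manuscript case + map room + tapestry corridor + interactive orrery: 57 m² used, 999 in expected visitors.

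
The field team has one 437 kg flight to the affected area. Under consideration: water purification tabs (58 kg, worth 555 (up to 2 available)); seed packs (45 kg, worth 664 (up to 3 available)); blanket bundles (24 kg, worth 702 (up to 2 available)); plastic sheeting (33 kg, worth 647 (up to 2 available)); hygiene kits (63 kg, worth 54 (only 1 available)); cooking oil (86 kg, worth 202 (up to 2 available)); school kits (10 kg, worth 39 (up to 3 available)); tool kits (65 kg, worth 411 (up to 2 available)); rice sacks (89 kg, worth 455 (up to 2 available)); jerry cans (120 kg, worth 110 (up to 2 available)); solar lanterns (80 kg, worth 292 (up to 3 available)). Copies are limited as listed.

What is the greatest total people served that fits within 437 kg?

6211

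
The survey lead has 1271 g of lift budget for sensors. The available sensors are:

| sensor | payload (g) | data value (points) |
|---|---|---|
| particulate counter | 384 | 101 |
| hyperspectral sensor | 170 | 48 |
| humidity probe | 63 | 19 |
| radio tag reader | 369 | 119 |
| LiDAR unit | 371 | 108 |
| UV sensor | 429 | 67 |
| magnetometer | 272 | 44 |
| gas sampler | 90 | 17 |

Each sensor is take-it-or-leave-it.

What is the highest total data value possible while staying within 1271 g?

Greedy by ratio would take hyperspectral sensor + humidity probe + radio tag reader + LiDAR unit + gas sampler: 1063 g used, total 311.
The 260 g tied up in hyperspectral sensor and gas sampler is better spent on particulate counter — total rises to 347 (1187 g).
Next best is particulate counter + radio tag reader + LiDAR unit + gas sampler at 345 (1214 g) — short by 2.

347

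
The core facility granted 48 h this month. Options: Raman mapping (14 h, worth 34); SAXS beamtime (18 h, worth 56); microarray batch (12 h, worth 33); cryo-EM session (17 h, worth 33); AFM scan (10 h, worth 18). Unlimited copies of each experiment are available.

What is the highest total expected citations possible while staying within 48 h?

Density check — SAXS beamtime 3.11, microarray batch 2.75, Raman mapping 2.43 are the best per h.
2×SAXS beamtime + microarray batch uses 48 of the 48 h and totals 145.
That's the maximum — no swap from here does better than 145.

145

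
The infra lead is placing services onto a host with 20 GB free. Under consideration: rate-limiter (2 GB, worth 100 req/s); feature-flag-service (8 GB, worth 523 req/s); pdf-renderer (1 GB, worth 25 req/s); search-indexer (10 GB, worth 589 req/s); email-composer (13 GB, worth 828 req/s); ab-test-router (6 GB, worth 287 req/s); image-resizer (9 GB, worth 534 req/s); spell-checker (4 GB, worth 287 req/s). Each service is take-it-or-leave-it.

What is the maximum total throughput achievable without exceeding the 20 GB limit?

1240

A density-first pass picks rate-limiter + feature-flag-service + ab-test-router + spell-checker — 1197 at 20 GB.
Dropping feature-flag-service and ab-test-router frees 14 GB; slotting in pdf-renderer + email-composer (14 GB) lifts the total to 1240 at 20 GB.
Next best is rate-limiter + email-composer + spell-checker at 1215 (19 GB) — short by 25.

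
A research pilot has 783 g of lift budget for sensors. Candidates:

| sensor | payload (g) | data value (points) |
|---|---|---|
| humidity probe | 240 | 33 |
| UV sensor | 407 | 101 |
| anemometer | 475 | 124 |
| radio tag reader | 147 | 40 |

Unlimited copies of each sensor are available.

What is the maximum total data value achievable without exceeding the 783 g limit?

Greedy by ratio would take 5×radio tag reader: 735 g used, total 200.
Replace 3×radio tag reader with anemometer: the trade gains 4 net, giving 204 at 769 g.
The spare 14 g is too small for any remaining sensor, and no exchange beats 204.

204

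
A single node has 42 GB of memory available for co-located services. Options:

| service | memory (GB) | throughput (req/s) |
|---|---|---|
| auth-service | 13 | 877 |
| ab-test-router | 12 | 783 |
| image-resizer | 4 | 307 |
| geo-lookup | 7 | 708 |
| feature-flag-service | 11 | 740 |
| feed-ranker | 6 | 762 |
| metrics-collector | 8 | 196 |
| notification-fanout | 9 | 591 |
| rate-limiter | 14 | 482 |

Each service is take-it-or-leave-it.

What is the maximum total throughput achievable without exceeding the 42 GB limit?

3437

Density check — feed-ranker 127.00, geo-lookup 101.14, image-resizer 76.75 are the best per GB.
Greedy by ratio would take auth-service + image-resizer + geo-lookup + feature-flag-service + feed-ranker: 41 GB used, total 3394.
Replace feature-flag-service with ab-test-router: the trade gains 43 net, giving 3437 at 42 GB.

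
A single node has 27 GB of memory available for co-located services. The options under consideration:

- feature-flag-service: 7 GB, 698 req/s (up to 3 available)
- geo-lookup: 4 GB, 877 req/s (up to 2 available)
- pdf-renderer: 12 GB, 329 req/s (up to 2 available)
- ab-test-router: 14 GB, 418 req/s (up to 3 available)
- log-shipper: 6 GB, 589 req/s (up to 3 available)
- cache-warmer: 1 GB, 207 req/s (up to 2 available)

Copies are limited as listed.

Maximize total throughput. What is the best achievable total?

3728

The ratio heuristic lands on 2×feature-flag-service + 2×geo-lookup + 2×cache-warmer (3564) but leaves 3 GB idle.
Dropping 2×feature-flag-service and cache-warmer frees 15 GB; slotting in 3×log-shipper (18 GB) lifts the total to 3728 at 27 GB.
That's the maximum — no swap from here does better than 3728.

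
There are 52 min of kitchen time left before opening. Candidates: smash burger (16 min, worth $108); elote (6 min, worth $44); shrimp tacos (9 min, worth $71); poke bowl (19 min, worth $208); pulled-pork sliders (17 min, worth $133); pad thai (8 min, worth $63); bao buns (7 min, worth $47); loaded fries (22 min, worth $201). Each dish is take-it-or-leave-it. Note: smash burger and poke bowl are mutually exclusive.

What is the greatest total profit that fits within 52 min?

The ratio ordering already packs tightly: shrimp tacos + poke bowl + loaded fries, 50 min, 480.
Next best is poke bowl + pad thai + loaded fries at 472 (49 min) — short by 8.

480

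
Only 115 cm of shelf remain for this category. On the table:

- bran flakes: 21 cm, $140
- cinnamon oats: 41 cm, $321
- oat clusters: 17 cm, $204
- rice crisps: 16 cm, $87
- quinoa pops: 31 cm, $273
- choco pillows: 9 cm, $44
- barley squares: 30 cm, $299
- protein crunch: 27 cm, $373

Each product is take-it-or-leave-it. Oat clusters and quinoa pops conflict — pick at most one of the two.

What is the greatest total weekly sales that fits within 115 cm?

Best packing: cinnamon oats + oat clusters + barley squares + protein crunch — 115 cm, 1197 total.

1197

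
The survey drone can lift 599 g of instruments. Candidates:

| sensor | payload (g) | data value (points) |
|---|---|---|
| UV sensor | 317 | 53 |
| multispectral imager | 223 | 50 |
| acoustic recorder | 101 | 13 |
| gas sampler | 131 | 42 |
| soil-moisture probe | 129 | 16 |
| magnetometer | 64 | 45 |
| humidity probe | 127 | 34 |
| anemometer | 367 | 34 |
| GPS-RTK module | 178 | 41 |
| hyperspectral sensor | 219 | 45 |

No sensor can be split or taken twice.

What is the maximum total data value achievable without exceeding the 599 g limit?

178

By data value per g: magnetometer 0.70, gas sampler 0.32, humidity probe 0.27, GPS-RTK module 0.23 lead.
A density-first pass picks gas sampler + magnetometer + humidity probe + GPS-RTK module — 162 at 500 g.
Replace humidity probe with multispectral imager: the trade gains 16 net, giving 178 at 596 g.
The spare 3 g is too small for any remaining sensor, and no exchange beats 178.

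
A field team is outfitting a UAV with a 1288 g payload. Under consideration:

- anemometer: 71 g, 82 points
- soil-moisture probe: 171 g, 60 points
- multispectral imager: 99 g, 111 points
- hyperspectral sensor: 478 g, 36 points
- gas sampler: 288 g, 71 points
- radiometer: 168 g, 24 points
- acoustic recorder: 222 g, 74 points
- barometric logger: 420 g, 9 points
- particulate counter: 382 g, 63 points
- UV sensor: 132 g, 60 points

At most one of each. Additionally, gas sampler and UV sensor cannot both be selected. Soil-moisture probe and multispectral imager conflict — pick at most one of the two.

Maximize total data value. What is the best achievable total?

425

Best packing: anemometer + multispectral imager + gas sampler + radiometer + acoustic recorder + particulate counter — 1230 g, 425 total.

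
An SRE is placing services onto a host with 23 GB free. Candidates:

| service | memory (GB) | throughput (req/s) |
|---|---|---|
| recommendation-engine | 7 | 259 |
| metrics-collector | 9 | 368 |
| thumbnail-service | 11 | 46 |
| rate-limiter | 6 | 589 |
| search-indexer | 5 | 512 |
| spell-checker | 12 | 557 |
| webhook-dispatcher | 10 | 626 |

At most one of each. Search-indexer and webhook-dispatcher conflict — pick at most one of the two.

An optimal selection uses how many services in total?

3

Optimal total is 1658.
For example rate-limiter + search-indexer + spell-checker achieves it, using 23 GB.
Every optimal selection uses 3 services.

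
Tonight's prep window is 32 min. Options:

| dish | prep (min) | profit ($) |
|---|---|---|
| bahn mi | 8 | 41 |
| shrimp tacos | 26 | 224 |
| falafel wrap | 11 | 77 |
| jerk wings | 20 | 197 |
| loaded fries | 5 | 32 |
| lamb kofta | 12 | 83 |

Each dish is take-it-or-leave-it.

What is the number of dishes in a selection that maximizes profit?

The maximum profit within 32 min is 280.
jerk wings + lamb kofta hits 280 at 32 min.
Any selection reaching 280 contains exactly 2 dishes.

2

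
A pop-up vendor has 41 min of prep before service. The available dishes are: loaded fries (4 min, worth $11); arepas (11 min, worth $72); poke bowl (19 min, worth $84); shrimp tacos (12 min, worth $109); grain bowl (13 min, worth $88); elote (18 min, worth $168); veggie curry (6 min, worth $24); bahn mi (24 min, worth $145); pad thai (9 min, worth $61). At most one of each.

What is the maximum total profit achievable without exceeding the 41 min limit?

Filling by ratio: shrimp tacos + elote + pad thai for 338, with 2 min left unused.
Dropping pad thai frees 9 min; slotting in arepas (11 min) lifts the total to 349 at 41 min.
Runner-up shrimp tacos + elote + pad thai tops out at 338.

349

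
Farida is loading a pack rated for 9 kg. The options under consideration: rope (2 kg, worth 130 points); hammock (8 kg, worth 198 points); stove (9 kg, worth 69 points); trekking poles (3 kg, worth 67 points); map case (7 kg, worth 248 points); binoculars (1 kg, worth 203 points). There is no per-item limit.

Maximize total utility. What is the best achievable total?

1827

By utility per kg: binoculars 203.00, rope 65.00, map case 35.43 lead.
The ratio ordering already packs tightly: 9×binoculars, 9 kg, 1827.
That's the maximum — no swap from here does better than 1827.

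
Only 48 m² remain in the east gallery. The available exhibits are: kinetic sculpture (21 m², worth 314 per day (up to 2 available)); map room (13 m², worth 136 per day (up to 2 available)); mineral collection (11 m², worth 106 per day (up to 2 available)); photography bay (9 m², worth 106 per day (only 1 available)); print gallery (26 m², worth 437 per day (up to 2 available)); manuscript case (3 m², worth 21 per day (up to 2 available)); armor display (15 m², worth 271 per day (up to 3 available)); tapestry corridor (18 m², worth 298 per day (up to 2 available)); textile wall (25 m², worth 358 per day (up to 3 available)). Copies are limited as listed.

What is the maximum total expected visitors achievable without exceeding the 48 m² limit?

Ranking by ratio (expected visitors/m²): armor display 18.07, print gallery 16.81, tapestry corridor 16.56, kinetic sculpture 14.95.
A density-first pass picks manuscript case + 3×armor display — 834 at 48 m².
Dropping manuscript case and armor display frees 18 m²; slotting in tapestry corridor (18 m²) lifts the total to 840 at 48 m².
No other feasible combination exceeds 840.

840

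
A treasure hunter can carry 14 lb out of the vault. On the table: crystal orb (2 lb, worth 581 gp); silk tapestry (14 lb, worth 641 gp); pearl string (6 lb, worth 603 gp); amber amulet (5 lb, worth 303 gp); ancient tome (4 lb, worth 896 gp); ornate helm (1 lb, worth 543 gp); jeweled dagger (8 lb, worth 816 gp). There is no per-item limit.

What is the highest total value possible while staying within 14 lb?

7602

Density check — ornate helm 543.00, crystal orb 290.50, ancient tome 224.00, jeweled dagger 102.00 are the best per lb.
14×ornate helm uses 14 of the 14 lb and totals 7602.
No other feasible combination exceeds 7602.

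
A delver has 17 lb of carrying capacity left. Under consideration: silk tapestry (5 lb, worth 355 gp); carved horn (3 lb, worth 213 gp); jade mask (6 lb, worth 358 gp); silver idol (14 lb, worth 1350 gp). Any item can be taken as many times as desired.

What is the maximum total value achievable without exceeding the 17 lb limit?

1563

Ranking by ratio (value/lb): silver idol 96.43, silk tapestry 71.00, carved horn 71.00, jade mask 59.67.
Carved horn + silver idol uses 17 of the 17 lb and totals 1563.
No other feasible combination exceeds 1563.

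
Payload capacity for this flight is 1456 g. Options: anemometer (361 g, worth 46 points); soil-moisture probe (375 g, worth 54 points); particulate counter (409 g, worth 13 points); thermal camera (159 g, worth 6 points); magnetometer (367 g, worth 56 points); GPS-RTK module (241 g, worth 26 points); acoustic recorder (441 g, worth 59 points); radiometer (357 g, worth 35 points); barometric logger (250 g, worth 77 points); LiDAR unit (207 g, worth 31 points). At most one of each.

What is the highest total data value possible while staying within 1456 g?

246

By data value per g: barometric logger 0.31, magnetometer 0.15, LiDAR unit 0.15 lead.
Taking the top-ratio sensors first gives soil-moisture probe + magnetometer + GPS-RTK module + barometric logger + LiDAR unit for 244 (1440 g).
Replace GPS-RTK module and LiDAR unit with acoustic recorder: the trade gains 2 net, giving 246 at 1433 g.
The closest alternative, soil-moisture probe + magnetometer + GPS-RTK module + barometric logger + LiDAR unit, reaches only 244.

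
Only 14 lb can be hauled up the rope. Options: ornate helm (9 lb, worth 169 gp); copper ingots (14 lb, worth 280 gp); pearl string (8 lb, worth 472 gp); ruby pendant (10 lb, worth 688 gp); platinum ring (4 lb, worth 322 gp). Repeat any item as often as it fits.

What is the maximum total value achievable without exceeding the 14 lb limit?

1010

The ratio heuristic lands on 3×platinum ring (966) but leaves 2 lb idle.
Dropping 2×platinum ring frees 8 lb; slotting in ruby pendant (10 lb) lifts the total to 1010 at 14 lb.
That's the maximum — no swap from here does better than 1010.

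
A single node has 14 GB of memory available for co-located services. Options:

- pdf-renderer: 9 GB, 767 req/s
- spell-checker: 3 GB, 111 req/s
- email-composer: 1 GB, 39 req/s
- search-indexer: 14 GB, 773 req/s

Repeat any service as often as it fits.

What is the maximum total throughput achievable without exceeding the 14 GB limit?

By throughput per GB: pdf-renderer 85.22, search-indexer 55.21, email-composer 39.00, spell-checker 37.00 lead.
Taking pdf-renderer + 5×email-composer: 14 GB used, 962 in throughput.
Nothing else within 14 GB beats 962.

962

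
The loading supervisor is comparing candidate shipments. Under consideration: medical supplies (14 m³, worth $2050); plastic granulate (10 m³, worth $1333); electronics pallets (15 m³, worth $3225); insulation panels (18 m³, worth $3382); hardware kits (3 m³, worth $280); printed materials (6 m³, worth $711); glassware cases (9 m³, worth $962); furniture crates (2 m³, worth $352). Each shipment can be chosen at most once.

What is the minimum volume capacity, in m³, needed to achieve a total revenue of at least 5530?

Need the lightest bundle worth ≥ 5530.
medical supplies + electronics pallets + furniture crates: 5627 revenue at 31 m³.
Any bundle with less than 31 m³ falls short of 5530.

31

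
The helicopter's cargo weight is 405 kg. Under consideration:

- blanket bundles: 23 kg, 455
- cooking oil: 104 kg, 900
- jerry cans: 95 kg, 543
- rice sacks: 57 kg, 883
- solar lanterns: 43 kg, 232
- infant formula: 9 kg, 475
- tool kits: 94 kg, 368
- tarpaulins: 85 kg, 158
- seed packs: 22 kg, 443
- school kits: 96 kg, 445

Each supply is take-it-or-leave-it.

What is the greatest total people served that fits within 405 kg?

4067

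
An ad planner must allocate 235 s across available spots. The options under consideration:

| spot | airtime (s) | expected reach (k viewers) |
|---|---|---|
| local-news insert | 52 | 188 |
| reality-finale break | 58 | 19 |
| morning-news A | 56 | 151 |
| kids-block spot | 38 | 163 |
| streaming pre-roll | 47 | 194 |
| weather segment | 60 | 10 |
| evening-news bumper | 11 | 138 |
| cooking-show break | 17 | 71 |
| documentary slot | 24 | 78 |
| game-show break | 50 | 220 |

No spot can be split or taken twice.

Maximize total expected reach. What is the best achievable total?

981

Filling by ratio: local-news insert + kids-block spot + streaming pre-roll + evening-news bumper + cooking-show break + game-show break for 974, with 20 s left unused.
Replace cooking-show break with documentary slot: the trade gains 7 net, giving 981 at 222 s.
The closest alternative, local-news insert + kids-block spot + streaming pre-roll + evening-news bumper + cooking-show break + game-show break, reaches only 974.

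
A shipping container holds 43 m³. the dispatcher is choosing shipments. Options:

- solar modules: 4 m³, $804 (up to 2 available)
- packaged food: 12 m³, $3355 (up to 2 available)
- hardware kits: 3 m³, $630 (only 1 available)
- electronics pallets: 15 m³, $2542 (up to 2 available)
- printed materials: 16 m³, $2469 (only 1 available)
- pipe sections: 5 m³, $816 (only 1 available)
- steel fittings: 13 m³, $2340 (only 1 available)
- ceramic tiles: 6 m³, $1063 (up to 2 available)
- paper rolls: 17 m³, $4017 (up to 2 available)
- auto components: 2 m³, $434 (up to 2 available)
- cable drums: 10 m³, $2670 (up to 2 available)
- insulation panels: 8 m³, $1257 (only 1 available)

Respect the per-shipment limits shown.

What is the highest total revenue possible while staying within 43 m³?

Ranking by ratio (revenue/m³): packaged food 279.58, cable drums 267.00, paper rolls 236.29.
A density-first pass picks 2×packaged food + hardware kits + 2×auto components + cable drums — 10878 at 41 m³.
Replace auto components with solar modules: the trade gains 370 net, giving 11248 at 43 m³.

11248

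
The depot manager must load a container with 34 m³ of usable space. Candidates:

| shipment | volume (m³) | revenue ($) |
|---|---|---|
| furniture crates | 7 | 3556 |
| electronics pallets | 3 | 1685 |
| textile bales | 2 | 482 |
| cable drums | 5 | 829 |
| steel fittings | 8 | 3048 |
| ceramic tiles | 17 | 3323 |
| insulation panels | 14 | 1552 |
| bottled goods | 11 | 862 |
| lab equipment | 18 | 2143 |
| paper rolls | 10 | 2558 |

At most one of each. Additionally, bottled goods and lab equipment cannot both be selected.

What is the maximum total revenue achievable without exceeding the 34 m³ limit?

11676

By revenue per m³: electronics pallets 561.67, furniture crates 508.00, steel fittings 381.00 lead.
A density-first pass picks furniture crates + electronics pallets + textile bales + steel fittings + paper rolls — 11329 at 30 m³.
Replace textile bales with cable drums: the trade gains 347 net, giving 11676 at 33 m³.
Runner-up furniture crates + electronics pallets + textile bales + steel fittings + paper rolls tops out at 11329.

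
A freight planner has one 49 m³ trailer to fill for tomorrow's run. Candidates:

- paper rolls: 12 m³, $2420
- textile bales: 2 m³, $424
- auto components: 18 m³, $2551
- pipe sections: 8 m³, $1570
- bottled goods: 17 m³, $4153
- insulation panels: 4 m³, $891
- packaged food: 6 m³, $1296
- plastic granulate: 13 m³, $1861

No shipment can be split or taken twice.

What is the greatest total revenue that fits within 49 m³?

Best packing: paper rolls + textile bales + pipe sections + bottled goods + insulation panels + packaged food — 49 m³, 10754 total.
Next best is paper rolls + pipe sections + bottled goods + insulation panels + packaged food at 10330 (47 m³) — short by 424.

10754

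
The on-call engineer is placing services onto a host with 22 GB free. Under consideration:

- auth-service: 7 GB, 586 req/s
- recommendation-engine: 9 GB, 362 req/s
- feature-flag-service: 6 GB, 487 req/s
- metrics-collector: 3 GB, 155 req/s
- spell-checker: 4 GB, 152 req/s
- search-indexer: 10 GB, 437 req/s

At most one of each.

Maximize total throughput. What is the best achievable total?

1435

Taking the top-ratio services first gives auth-service + feature-flag-service + metrics-collector + spell-checker for 1380 (20 GB).
The 7 GB tied up in metrics-collector and spell-checker is better spent on recommendation-engine — total rises to 1435 (22 GB).
Runner-up auth-service + feature-flag-service + metrics-collector + spell-checker tops out at 1380.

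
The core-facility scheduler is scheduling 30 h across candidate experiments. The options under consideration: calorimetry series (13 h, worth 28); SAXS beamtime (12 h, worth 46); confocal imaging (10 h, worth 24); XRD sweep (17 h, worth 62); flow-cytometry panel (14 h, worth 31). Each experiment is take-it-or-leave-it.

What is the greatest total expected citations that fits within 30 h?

Taking SAXS beamtime + XRD sweep: 29 h used, 108 in expected citations.

108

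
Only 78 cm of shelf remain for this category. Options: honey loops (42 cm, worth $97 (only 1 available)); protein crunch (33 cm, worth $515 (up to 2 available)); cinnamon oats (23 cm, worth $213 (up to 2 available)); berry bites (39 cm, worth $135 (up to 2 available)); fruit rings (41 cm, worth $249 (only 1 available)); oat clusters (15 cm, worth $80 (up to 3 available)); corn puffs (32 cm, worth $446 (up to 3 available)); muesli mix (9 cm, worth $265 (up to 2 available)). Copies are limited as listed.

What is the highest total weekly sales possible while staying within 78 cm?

Filling by ratio: protein crunch + cinnamon oats + 2×muesli mix for 1258, with 4 cm left unused.
Replace cinnamon oats and muesli mix with protein crunch: the trade gains 37 net, giving 1295 at 75 cm.
Nothing else within 78 cm beats 1295.

1295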